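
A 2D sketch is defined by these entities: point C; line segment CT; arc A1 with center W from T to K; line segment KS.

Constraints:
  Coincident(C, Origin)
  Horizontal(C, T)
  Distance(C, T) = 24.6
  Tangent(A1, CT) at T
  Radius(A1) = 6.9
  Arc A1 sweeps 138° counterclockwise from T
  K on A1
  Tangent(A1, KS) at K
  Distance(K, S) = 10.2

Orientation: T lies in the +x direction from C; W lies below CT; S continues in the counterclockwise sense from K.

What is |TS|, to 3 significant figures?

19.1

On A1, T sits at bearing 90° from W; a 138° counterclockwise sweep puts K at bearing 228°, so K = W + 6.9·(cos 228°, sin 228°) = (20.0, -12.0). Tangency of A1 to KS means the radius WK is perpendicular to KS, so KS runs along (−sin 228°, cos 228°); with |KS| = 10.2, S = (27.6, -18.9). Then |TS| = |S − T| = 19.1.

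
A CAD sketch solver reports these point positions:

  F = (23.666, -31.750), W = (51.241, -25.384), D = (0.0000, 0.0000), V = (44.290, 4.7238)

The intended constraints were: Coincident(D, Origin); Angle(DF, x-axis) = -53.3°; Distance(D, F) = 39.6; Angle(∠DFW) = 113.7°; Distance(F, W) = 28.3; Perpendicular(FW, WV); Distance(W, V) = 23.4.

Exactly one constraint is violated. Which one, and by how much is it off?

Distance(W, V) = 23.4 — off by 7.50.

D = (0.00, 0.00) ✓; DF at -53.30° ✓; |DF| = 39.60 ✓; ∠DFW = 113.7° ✓; |FW| = 28.30 ✓; ∠(FW, WV) = 90.00° ✓; |WV| = 30.90 ✗.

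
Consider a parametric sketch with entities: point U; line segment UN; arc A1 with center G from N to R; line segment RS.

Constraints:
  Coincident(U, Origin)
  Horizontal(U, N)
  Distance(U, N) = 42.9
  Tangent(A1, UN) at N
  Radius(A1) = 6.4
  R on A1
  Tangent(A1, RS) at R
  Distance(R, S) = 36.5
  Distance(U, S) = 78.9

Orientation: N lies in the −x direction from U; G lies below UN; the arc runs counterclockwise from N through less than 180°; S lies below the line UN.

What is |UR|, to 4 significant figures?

47.12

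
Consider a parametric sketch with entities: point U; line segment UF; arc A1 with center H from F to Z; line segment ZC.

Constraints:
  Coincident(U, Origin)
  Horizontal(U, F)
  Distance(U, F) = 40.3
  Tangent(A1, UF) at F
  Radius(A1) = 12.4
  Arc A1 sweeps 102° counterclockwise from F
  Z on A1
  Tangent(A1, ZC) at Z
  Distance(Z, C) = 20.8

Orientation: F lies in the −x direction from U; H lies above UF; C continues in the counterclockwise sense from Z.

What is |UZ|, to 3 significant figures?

31.9

U is at the origin; U and F share the same y with |UF| = 40.3 and F on the −x side, so F = (-40.3, 0.00). Tangency of A1 to UF means the radius HF is perpendicular to UF, so H = F + (0, 12.4) = (-40.3, 12.4). On A1, F sits at bearing -90° from H; a 102° counterclockwise sweep puts Z at bearing 12°, so Z = H + 12.4·(cos 12°, sin 12°) = (-28.2, 15.0). Then |UZ| = |Z − U| = 31.9.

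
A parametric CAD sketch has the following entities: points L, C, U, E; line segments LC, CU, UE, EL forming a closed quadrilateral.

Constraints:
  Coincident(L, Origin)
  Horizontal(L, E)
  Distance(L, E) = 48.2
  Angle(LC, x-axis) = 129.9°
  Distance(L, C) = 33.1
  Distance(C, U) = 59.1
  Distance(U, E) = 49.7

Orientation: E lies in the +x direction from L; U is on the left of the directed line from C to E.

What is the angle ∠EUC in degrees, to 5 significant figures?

85.144°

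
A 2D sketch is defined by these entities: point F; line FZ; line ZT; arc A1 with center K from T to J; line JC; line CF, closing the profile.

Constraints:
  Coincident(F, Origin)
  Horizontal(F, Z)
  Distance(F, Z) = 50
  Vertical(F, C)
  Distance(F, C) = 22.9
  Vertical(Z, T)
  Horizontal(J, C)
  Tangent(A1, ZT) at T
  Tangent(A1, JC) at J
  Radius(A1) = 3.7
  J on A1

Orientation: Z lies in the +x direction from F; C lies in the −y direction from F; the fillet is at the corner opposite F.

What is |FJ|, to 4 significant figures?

51.65

F is at the origin; F and Z share the same y with |FZ| = 50.0 and Z on the +x side, so Z = (50.00, 0.000). F and C share the same x with |FC| = 22.9 and C on the −y side, so C = (0.000, -22.90). The virtual corner opposite F is at (50.00, -22.90). Tangency of A1 to ZT means the radius KT is perpendicular to ZT and the tangent condition forces KJ to be normal to JC, with radius 3.7, so the center K sits 3.7 in from both sides at K = (46.30, -19.20). That places the tangent points at T = (50.00, -19.20) on ZT and J = (46.30, -22.90) on JC. Then |FJ| = |J − F| = 51.65.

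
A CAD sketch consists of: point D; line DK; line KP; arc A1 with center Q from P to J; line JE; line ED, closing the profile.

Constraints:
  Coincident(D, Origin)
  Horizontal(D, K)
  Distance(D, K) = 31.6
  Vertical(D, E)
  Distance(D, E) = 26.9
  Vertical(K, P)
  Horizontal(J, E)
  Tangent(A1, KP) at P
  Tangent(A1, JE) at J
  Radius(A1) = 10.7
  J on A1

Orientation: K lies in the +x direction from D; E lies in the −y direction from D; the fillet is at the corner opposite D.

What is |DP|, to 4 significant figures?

35.51

D is at the origin; DK is horizontal with |DK| = 31.6 and K on the +x side, so K = (31.60, 0.000). DE is vertical with |DE| = 26.9 and E on the −y side, so E = (0.000, -26.90). The virtual corner opposite D is at (31.60, -26.90). A1 meets KP tangentially, so QP is at right angles to KP and the tangent condition forces QJ to be normal to JE, with radius 10.7, so the center Q sits 10.7 in from both sides at Q = (20.90, -16.20). That places the tangent points at P = (31.60, -16.20) on KP and J = (20.90, -26.90) on JE. Then |DP| = |P − D| = 35.51.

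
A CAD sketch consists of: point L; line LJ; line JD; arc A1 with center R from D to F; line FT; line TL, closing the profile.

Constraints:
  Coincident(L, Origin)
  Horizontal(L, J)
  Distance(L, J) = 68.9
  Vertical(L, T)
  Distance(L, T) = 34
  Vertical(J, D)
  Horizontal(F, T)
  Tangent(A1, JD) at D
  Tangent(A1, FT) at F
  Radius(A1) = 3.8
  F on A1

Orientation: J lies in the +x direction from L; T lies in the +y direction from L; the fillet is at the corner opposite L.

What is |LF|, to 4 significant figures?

73.44

L is at the origin; L and J share the same y with |LJ| = 68.9 and J on the +x side, so J = (68.90, 0.000). L and T share the same x with |LT| = 34.0 and T on the +y side, so T = (0.000, 34.00). The virtual corner opposite L is at (68.90, 34.00). Tangency of A1 to JD means the radius RD is perpendicular to JD and tangency of A1 to FT means the radius RF is perpendicular to FT, with radius 3.8, so the center R sits 3.8 in from both sides at R = (65.10, 30.20). That places the tangent points at D = (68.90, 30.20) on JD and F = (65.10, 34.00) on FT. Then |LF| = |F − L| = 73.44.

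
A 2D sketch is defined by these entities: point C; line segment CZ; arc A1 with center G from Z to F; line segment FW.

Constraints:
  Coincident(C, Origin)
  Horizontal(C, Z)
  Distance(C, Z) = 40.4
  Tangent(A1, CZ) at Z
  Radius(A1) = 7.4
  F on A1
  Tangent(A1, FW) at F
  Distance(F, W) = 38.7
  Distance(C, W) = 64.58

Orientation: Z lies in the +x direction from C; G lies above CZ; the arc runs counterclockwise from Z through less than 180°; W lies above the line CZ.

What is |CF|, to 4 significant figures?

48.44

Checks: |GF| = 7.400 ✓; ∠(GF, FW) = 90.00° ✓; |FW| = 38.70 ✓; |CW| = 64.58 ✓.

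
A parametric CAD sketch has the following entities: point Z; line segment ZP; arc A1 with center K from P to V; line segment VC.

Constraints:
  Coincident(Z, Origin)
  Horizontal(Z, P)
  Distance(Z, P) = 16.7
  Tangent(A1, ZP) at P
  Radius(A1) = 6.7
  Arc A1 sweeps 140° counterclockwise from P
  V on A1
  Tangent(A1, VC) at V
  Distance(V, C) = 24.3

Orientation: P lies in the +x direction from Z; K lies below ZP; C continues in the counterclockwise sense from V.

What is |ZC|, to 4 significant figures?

41.41

On A1, P sits at bearing 90° from K; a 140° counterclockwise sweep puts V at bearing 230°, so V = K + 6.7·(cos 230°, sin 230°) = (12.39, -11.83). Since A1 is tangent to VC there, KV ⟂ VC, so VC runs along (−sin 230°, cos 230°); with |VC| = 24.3, C = (31.01, -27.45). Then |ZC| = |C − Z| = 41.41.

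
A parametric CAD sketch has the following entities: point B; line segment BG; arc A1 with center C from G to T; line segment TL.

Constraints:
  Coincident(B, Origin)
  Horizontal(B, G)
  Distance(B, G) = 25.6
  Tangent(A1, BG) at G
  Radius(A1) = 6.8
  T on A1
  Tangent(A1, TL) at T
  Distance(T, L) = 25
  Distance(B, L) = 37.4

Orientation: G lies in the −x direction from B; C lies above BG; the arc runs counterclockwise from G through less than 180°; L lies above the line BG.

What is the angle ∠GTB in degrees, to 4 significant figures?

114.0°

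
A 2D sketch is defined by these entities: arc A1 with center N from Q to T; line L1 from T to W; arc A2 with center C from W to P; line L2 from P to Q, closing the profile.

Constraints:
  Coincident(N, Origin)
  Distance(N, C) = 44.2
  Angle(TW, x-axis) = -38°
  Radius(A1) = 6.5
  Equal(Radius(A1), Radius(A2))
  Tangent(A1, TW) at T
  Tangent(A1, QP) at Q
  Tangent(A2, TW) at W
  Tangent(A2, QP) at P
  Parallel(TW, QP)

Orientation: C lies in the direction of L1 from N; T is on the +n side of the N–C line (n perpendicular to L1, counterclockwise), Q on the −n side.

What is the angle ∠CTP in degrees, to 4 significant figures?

8.024°

Tangency of A1 to both parallel lines with radius 6.5 puts T and Q at N ± 6.5·n: T = (4.002, 5.122), Q = (-4.002, -5.122). Equal radii place W and P the same way about C: W = C + 6.5·n = (38.83, -22.09), P = C − 6.5·n = (30.83, -32.33). Then cos ∠CTP = TC·TP / (|TC||TP|), giving 8.024°.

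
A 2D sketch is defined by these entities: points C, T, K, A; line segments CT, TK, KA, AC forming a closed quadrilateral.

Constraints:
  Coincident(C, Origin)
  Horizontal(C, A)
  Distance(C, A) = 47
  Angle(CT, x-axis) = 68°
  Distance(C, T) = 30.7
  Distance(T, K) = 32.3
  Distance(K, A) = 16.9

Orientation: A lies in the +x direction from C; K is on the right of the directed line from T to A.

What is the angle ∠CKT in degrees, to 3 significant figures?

58.6°

Checks: |TK| = 32.30 ✓; |KA| = 16.90 ✓.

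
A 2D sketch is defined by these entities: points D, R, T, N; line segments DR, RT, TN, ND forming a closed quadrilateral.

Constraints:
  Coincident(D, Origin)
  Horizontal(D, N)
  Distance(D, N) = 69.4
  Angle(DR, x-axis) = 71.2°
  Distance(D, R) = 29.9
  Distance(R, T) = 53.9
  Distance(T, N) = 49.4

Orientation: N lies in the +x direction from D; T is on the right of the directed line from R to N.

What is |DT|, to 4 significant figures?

34.61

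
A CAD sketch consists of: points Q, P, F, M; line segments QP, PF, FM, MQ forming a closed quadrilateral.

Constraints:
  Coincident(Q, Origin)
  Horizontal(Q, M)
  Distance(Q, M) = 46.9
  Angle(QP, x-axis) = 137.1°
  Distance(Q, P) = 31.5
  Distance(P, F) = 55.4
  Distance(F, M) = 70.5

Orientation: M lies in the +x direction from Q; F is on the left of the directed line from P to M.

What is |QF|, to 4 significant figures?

64.04

Checks: |PF| = 55.40 ✓; |FM| = 70.50 ✓.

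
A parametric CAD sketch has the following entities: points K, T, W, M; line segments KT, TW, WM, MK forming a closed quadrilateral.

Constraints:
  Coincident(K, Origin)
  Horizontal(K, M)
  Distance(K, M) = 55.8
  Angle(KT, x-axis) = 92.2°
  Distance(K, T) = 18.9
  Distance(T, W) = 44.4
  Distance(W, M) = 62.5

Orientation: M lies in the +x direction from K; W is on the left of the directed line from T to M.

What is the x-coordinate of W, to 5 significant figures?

25.538

K is at the origin; KM is horizontal with |KM| = 55.8 and M in +x, so M = (55.8, 0). KT runs at 92.2° with |KT| = 18.9, so T = (-0.72553, 18.886). W is determined by |TW| = 44.4 and |WM| = 62.5 together: it lies at the intersection of circle(T, 44.4) and circle(M, 62.5). With |TM| = 59.597, the foot of the radical line on TM is 13.565 from T and the perpendicular offset is √(44.4² − 13.565²) = 42.277. Taking the left-of-TM solution: W = (25.538, 54.685).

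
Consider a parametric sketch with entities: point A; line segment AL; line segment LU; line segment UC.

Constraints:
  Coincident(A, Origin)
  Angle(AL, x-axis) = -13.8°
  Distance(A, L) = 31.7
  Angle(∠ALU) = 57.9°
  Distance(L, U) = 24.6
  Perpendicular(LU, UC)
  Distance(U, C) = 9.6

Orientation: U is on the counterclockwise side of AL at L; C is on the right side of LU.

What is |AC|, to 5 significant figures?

37.269

A is at the origin; AL runs at -13.8° with length 31.7, so L = 31.7·(cos -13.8°, sin -13.8°) = (30.785, -7.5615). ∠ALU = 57.9°, so LU runs at -13.8° + (180° − 57.9°) = 108.30° from the x-axis; with |LU| = 24.6, U = L + 24.6·(cos 108.30°, sin 108.30°) = (23.061, 15.794). The perpendicularity gives UC at right angles to LU; with |UC| = 9.6 on the right of LU, C = U + 9.6·(0.94943, 0.31399) = (32.175, 18.809). Then |AC| = |C − A| = 37.269.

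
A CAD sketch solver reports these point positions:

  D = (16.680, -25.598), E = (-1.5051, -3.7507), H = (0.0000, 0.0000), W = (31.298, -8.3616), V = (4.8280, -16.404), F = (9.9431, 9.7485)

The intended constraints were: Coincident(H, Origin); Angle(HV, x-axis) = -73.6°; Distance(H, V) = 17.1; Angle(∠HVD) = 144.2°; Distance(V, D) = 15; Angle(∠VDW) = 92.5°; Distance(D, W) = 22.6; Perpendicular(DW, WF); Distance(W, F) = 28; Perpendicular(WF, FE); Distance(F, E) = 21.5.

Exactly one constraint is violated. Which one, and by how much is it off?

Distance(F, E) = 21.5 — off by 3.80.

H = (0.00, 0.00) ✓; HV at -73.60° ✓; |HV| = 17.10 ✓; ∠HVD = 144.2° ✓; |VD| = 15.00 ✓; ∠VDW = 92.50° ✓; |DW| = 22.60 ✓; ∠(DW, WF) = 90.00° ✓; |WF| = 28.00 ✓; ∠(WF, FE) = 90.00° ✓; |FE| = 17.70 ✗.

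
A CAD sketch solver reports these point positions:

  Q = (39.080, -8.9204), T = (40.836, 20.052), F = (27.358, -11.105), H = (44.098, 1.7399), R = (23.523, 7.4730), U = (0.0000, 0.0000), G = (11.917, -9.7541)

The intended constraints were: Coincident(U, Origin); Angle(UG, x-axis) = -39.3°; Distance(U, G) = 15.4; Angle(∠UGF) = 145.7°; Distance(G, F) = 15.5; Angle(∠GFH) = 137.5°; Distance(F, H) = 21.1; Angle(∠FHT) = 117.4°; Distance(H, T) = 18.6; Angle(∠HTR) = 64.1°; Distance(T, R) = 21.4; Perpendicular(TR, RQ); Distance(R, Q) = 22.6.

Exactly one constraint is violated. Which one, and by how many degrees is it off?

Perpendicular(TR, RQ) — off by 7.50°.

U = (0.00, 0.00) ✓; UG at -39.30° ✓; |UG| = 15.40 ✓; ∠UGF = 145.7° ✓; |GF| = 15.50 ✓; ∠GFH = 137.5° ✓; |FH| = 21.10 ✓; ∠FHT = 117.4° ✓; |HT| = 18.60 ✓; ∠HTR = 64.10° ✓; |TR| = 21.40 ✓; ∠(TR, RQ) = 97.50° ✗; |RQ| = 22.60 ✓.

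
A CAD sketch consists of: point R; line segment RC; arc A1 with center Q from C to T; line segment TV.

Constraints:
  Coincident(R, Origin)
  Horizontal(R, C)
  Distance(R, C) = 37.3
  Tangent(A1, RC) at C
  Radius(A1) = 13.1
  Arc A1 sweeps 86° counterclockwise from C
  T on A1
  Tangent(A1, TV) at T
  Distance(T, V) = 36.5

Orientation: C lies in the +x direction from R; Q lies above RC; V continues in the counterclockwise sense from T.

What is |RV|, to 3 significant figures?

71.8

On A1, C sits at bearing -90° from Q; an 86° counterclockwise sweep puts T at bearing -4°, so T = Q + 13.1·(cos -4°, sin -4°) = (50.4, 12.2). The tangent condition forces QT to be normal to TV, so TV runs along (−sin -4°, cos -4°); with |TV| = 36.5, V = (52.9, 48.6). Then |RV| = |V − R| = 71.8.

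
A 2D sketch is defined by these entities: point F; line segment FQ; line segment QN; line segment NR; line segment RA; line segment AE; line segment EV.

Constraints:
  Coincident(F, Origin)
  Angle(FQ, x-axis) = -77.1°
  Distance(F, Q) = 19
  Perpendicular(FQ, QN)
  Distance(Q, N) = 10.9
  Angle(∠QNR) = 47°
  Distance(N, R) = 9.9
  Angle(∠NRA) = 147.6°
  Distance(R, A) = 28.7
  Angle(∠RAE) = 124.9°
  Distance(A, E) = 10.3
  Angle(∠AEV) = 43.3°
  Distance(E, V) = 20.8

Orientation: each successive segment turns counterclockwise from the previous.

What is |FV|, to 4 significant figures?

16.24

F is at the origin; FQ runs at -77.1° with length 19.0, so Q = (4.242, -18.52). FQ is perpendicular to QN, so QN runs at 12.90°; with |QN| = 10.9, N = (14.87, -16.09). ∠QNR = 47.0° gives NR at 145.9° from the x-axis; with |NR| = 9.9, R = (6.669, -10.54). ∠NRA = 147.6° gives RA at 178.3° from the x-axis; with |RA| = 28.7, A = (-22.02, -9.685). ∠RAE = 124.9° gives AE at -126.6° from the x-axis; with |AE| = 10.3, E = (-28.16, -17.95). ∠AEV = 43.3° gives EV at 10.10° from the x-axis; with |EV| = 20.8, V = (-7.682, -14.31). Then |FV| = |V − F| = 16.24.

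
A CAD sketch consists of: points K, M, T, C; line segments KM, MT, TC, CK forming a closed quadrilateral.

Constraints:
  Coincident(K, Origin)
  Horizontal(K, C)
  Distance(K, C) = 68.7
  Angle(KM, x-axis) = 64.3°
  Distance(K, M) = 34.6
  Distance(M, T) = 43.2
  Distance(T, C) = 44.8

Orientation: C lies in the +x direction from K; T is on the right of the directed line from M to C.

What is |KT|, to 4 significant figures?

27.43

Checks: |MT| = 43.20 ✓; |TC| = 44.80 ✓.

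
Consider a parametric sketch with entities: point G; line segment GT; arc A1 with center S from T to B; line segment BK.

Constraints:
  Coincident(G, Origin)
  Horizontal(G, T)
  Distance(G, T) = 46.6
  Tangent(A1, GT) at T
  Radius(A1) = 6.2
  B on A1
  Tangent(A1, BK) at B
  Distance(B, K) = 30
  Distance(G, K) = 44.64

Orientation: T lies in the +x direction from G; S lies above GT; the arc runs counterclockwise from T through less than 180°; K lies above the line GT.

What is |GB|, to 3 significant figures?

52.2

Checks: |SB| = 6.200 ✓; ∠(SB, BK) = 90.00° ✓; |BK| = 30.00 ✓; |GK| = 44.64 ✓.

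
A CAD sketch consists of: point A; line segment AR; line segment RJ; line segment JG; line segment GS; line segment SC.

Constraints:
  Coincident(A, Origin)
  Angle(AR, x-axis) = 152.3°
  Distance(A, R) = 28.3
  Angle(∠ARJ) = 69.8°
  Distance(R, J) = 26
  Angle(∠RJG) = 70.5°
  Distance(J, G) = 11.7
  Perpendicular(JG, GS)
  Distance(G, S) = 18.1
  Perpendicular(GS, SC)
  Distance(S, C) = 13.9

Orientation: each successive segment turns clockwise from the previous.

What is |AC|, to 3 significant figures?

34.7

A is at the origin; AR runs at 152.3° with length 28.3, so R = (-25.1, 13.2). ∠ARJ = 69.8° gives RJ at 42.1° from the x-axis; with |RJ| = 26.0, J = (-5.77, 30.6). ∠RJG = 70.5° gives JG at -67.4° from the x-axis; with |JG| = 11.7, G = (-1.27, 19.8). JG is perpendicular to GS, so GS runs at -157°; with |GS| = 18.1, S = (-18.0, 12.8). GS is perpendicular to SC, so SC runs at 113°; with |SC| = 13.9, C = (-23.3, 25.7). Then |AC| = |C − A| = 34.7.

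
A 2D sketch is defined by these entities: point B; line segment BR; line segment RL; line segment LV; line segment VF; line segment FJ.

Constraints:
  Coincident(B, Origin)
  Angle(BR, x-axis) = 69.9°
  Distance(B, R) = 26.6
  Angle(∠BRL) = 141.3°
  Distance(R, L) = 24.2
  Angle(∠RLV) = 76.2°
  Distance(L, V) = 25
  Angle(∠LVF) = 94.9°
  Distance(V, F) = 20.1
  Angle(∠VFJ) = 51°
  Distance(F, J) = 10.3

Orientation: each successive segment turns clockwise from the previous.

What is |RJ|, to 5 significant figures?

15.482

B is at the origin; BR runs at 69.9° with length 26.6, so R = (9.1413, 24.980). ∠BRL = 141.3° gives RL at 31.200° from the x-axis; with |RL| = 24.2, L = (29.841, 37.516). ∠RLV = 76.2° gives LV at -72.600° from the x-axis; with |LV| = 25.0, V = (37.317, 13.660). ∠LVF = 94.9° gives VF at -157.70° from the x-axis; with |VF| = 20.1, F = (18.720, 6.0331). ∠VFJ = 51.0° gives FJ at 73.300° from the x-axis; with |FJ| = 10.3, J = (21.680, 15.899). Then |RJ| = |J − R| = 15.482.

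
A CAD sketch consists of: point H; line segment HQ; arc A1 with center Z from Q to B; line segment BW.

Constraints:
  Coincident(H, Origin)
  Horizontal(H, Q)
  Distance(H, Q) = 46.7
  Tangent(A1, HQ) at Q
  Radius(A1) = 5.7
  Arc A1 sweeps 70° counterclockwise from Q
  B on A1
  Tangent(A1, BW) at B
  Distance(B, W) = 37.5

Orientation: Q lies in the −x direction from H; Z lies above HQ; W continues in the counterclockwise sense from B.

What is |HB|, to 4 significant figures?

41.51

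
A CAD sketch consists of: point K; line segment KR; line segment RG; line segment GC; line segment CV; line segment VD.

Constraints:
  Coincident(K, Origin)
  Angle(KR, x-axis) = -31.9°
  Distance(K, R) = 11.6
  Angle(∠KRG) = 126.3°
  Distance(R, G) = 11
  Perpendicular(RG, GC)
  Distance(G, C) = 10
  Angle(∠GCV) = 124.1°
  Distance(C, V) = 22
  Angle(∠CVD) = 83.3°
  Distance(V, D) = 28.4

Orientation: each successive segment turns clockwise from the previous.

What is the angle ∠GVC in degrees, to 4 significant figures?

16.70°

RG ⟂ GC, so GC runs at -175.6°; with |GC| = 10.0, C = (0.7215, -17.86). ∠GCV = 124.1° gives CV at 128.5° from the x-axis; with |CV| = 22.0, V = (-12.97, -0.6473). Then cos ∠GVC = VG·VC / (|VG||VC|), giving 16.70°.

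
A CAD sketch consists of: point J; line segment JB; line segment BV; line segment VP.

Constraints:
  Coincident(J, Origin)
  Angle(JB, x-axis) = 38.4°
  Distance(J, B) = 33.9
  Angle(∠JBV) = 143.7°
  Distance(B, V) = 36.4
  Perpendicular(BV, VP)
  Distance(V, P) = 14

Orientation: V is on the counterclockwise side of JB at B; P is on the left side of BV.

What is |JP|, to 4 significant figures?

64.01

J is at the origin; JB runs at 38.4° with length 33.9, so B = 33.9·(cos 38.4°, sin 38.4°) = (26.57, 21.06). ∠JBV = 143.7°, so BV runs at 38.4° + (180° − 143.7°) = 74.70° from the x-axis; with |BV| = 36.4, V = B + 36.4·(cos 74.70°, sin 74.70°) = (36.17, 56.17). BV is perpendicular to VP; with |VP| = 14.0 on the left of BV, P = V + 14.0·(-0.9646, 0.2639) = (22.67, 59.86). Then |JP| = |P − J| = 64.01.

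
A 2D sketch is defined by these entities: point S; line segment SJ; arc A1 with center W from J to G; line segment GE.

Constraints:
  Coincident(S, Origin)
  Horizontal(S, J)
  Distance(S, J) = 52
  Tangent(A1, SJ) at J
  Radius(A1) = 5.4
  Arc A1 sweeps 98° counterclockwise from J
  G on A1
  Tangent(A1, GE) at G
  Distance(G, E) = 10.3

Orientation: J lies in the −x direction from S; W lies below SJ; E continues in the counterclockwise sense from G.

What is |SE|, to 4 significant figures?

58.26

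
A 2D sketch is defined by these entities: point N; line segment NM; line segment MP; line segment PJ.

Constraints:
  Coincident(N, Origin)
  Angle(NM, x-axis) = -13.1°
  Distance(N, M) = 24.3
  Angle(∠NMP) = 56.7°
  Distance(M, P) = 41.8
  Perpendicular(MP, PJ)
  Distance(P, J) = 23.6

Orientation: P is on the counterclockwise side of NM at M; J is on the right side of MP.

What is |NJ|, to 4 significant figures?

52.33

N is at the origin; NM runs at -13.1° with length 24.3, so M = 24.3·(cos -13.1°, sin -13.1°) = (23.67, -5.508). ∠NMP = 56.7°, so MP runs at -13.1° + (180° − 56.7°) = 110.2° from the x-axis; with |MP| = 41.8, P = M + 41.8·(cos 110.2°, sin 110.2°) = (9.234, 33.72). The perpendicularity gives PJ at right angles to MP; with |PJ| = 23.6 on the right of MP, J = P + 23.6·(0.9385, 0.3453) = (31.38, 41.87). Then |NJ| = |J − N| = 52.33.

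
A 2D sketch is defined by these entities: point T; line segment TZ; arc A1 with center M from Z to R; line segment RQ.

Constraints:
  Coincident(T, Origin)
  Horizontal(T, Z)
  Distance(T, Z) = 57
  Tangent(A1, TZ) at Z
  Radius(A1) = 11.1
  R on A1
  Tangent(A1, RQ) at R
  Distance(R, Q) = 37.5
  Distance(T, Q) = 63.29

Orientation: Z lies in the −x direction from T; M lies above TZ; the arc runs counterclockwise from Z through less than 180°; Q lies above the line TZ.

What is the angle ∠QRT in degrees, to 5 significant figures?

96.316°

Checks: |MZ| = 11.10 ✓; |MR| = 11.10 ✓; ∠(MR, RQ) = 90.00° ✓; |RQ| = 37.50 ✓; |TQ| = 63.29 ✓.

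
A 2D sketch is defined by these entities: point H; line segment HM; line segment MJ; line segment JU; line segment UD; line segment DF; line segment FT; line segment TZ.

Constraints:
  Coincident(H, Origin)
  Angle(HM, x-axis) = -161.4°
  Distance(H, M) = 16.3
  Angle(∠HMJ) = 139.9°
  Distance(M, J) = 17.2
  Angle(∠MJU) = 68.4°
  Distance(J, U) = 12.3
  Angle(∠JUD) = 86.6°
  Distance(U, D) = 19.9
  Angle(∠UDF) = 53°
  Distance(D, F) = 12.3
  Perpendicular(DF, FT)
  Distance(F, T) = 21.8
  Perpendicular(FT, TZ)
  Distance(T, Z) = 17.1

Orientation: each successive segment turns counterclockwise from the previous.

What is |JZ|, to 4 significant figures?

29.60

H is at the origin; HM runs at -161.4° with length 16.3, so M = (-15.45, -5.199). ∠HMJ = 139.9° gives MJ at -121.3° from the x-axis; with |MJ| = 17.2, J = (-24.38, -19.90). ∠MJU = 68.4° gives JU at -9.700° from the x-axis; with |JU| = 12.3, U = (-12.26, -21.97). ∠JUD = 86.6° gives UD at 83.70° from the x-axis; with |UD| = 19.9, D = (-10.08, -2.188). ∠UDF = 53.0° gives DF at -149.3° from the x-axis; with |DF| = 12.3, F = (-20.65, -8.468). DF ⟂ FT, so FT runs at -59.30°; with |FT| = 21.8, T = (-9.523, -27.21). The perpendicularity gives TZ at right angles to FT, so TZ runs at 30.70°; with |TZ| = 17.1, Z = (5.181, -18.48). Then |JZ| = |Z − J| = 29.60.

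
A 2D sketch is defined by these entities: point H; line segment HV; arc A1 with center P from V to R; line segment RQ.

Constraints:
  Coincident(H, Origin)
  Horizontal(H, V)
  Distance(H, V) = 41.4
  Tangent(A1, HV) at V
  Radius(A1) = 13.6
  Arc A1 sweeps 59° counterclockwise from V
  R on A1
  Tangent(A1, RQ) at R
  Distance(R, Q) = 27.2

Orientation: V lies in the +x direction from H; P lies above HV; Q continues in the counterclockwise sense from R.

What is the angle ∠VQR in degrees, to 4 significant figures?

9.633°

On A1, V sits at bearing -90° from P; a 59° counterclockwise sweep puts R at bearing -31°, so R = P + 13.6·(cos -31°, sin -31°) = (53.06, 6.595). The tangent condition forces PR to be normal to RQ, so RQ runs along (−sin -31°, cos -31°); with |RQ| = 27.2, Q = (67.07, 29.91). Then cos ∠VQR = QV·QR / (|QV||QR|), giving 9.633°.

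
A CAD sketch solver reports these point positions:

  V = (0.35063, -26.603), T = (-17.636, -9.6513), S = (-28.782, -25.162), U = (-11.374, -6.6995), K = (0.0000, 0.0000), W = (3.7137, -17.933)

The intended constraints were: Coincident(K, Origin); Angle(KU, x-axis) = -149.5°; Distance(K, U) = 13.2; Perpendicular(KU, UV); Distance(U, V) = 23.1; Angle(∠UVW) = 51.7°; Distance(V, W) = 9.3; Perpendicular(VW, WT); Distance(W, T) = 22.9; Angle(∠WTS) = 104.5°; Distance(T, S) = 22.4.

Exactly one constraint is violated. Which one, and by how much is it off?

Distance(T, S) = 22.4 — off by 3.30.

K = (0.00, 0.00) ✓; KU at -149.5° ✓; |KU| = 13.20 ✓; ∠(KU, UV) = 90.00° ✓; |UV| = 23.10 ✓; ∠UVW = 51.70° ✓; |VW| = 9.299 ✓; ∠(VW, WT) = 90.00° ✓; |WT| = 22.90 ✓; ∠WTS = 104.5° ✓; |TS| = 19.10 ✗.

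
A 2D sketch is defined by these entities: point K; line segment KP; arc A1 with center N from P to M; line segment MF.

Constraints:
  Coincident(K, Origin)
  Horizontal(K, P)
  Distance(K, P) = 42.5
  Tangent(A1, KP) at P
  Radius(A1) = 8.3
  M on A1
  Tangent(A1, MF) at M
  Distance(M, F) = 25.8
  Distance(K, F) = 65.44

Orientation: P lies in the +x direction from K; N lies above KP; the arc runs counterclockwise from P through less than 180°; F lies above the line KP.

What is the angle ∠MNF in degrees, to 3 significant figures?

72.2°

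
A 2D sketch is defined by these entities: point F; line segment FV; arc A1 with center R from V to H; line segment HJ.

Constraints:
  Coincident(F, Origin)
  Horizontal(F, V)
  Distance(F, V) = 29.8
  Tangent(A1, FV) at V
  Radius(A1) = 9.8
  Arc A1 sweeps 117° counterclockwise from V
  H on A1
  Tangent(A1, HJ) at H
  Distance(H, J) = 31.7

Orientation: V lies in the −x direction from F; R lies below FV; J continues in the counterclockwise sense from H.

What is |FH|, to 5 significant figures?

41.082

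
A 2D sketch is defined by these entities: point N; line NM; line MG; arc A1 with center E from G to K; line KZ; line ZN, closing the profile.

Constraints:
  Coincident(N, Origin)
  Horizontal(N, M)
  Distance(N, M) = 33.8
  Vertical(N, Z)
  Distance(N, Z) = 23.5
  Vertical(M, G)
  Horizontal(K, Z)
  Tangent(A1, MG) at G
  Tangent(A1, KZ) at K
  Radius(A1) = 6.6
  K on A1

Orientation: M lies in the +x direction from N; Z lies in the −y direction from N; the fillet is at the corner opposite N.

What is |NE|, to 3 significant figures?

32.0

N and Z share the same x with |NZ| = 23.5 and Z on the −y side, so Z = (0.00, -23.5). The virtual corner opposite N is at (33.8, -23.5). Since A1 is tangent to MG there, EG ⟂ MG and the tangent condition forces EK to be normal to KZ, with radius 6.6, so the center E sits 6.6 in from both sides at E = (27.2, -16.9). Then |NE| = |E − N| = 32.0.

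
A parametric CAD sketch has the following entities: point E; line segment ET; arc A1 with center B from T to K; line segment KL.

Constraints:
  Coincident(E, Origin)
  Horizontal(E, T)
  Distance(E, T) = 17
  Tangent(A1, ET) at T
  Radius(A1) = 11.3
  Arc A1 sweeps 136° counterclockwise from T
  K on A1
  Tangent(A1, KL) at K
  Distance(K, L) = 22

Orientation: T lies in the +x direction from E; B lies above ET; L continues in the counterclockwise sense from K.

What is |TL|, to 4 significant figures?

35.62

E is at the origin; ET is horizontal with |ET| = 17.0 and T on the +x side, so T = (17.00, 0.000). A1 meets ET tangentially, so BT is at right angles to ET, so B = T + (0, 11.3) = (17.00, 11.30). On A1, T sits at bearing -90° from B; a 136° counterclockwise sweep puts K at bearing 46°, so K = B + 11.3·(cos 46°, sin 46°) = (24.85, 19.43). A1 meets KL tangentially, so BK is at right angles to KL, so KL runs along (−sin 46°, cos 46°); with |KL| = 22.0, L = (9.024, 34.71). Then |TL| = |L − T| = 35.62.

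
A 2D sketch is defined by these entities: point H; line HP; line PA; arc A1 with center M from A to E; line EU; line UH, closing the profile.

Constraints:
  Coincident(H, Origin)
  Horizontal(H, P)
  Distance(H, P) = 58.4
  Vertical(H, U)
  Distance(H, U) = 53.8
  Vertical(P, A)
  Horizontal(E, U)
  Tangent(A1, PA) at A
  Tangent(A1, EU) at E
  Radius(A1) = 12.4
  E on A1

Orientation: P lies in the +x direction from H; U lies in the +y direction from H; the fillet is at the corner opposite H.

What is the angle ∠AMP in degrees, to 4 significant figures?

73.33°

H is at the origin; H and P share the same y with |HP| = 58.4 and P on the +x side, so P = (58.40, 0.000). HU is vertical with |HU| = 53.8 and U on the +y side, so U = (0.000, 53.80). The virtual corner opposite H is at (58.40, 53.80). Tangency of A1 to PA means the radius MA is perpendicular to PA and since A1 is tangent to EU there, ME ⟂ EU, with radius 12.4, so the center M sits 12.4 in from both sides at M = (46.00, 41.40). That places the tangent points at A = (58.40, 41.40) on PA and E = (46.00, 53.80) on EU. Then cos ∠AMP = MA·MP / (|MA||MP|), giving 73.33°.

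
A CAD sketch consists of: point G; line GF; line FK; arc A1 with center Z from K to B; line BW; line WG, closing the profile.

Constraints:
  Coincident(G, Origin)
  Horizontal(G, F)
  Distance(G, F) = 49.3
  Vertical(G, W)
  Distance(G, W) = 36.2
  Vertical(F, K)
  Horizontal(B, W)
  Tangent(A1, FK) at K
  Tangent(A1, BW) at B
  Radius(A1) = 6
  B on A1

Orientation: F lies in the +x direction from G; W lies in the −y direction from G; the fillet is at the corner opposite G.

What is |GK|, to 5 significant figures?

57.815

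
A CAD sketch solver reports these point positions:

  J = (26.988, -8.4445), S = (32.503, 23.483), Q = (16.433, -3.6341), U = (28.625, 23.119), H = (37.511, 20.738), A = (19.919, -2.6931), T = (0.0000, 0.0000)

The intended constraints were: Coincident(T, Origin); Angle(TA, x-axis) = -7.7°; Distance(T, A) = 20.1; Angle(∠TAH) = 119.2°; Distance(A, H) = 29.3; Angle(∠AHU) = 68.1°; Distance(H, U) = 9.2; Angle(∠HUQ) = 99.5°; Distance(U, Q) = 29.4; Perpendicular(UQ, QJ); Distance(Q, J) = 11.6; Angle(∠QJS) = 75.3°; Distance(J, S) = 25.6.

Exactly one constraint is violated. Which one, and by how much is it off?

Distance(J, S) = 25.6 — off by 6.80.

T = (0.00, 0.00) ✓; TA at -7.700° ✓; |TA| = 20.10 ✓; ∠TAH = 119.2° ✓; |AH| = 29.30 ✓; ∠AHU = 68.10° ✓; |HU| = 9.199 ✓; ∠HUQ = 99.50° ✓; |UQ| = 29.40 ✓; ∠(UQ, QJ) = 90.00° ✓; |QJ| = 11.60 ✓; ∠QJS = 75.30° ✓; |JS| = 32.40 ✗.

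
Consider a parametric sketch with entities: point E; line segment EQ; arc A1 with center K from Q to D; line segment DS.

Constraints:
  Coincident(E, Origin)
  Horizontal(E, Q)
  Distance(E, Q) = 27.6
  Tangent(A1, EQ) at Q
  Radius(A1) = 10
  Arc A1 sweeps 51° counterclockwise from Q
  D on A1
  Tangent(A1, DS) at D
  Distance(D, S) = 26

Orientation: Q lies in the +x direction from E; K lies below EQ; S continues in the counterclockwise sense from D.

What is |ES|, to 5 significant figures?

24.163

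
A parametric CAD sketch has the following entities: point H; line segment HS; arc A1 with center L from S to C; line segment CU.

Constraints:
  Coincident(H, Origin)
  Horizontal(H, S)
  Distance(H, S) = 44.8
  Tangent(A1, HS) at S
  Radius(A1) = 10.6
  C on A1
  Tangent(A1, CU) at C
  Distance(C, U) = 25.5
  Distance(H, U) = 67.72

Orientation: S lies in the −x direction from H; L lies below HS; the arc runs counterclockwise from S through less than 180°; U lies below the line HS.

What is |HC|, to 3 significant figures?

56.1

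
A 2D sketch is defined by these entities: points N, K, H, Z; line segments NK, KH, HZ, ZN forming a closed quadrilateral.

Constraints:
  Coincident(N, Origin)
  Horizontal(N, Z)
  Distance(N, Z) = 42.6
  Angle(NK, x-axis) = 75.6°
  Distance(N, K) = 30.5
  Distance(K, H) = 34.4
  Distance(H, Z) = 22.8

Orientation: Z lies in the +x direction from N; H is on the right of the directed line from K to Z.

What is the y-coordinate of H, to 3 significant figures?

-2.56

Checks: N.y = 0.00, Z.y = 0.00 ✓; |KH| = 34.40 ✓; |HZ| = 22.80 ✓.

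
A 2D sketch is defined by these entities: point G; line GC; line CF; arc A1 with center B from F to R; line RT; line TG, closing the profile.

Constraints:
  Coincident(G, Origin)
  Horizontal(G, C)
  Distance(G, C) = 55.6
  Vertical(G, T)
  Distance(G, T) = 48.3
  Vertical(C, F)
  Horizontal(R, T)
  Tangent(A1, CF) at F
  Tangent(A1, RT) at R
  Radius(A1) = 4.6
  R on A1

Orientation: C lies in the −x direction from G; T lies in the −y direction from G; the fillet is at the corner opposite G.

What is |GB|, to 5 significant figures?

67.162

G is at the origin; GC is horizontal with |GC| = 55.6 and C on the −x side, so C = (-55.600, 0.0000). G and T share the same x with |GT| = 48.3 and T on the −y side, so T = (0.0000, -48.300). The virtual corner opposite G is at (-55.600, -48.300). Since A1 is tangent to CF there, BF ⟂ CF and since A1 is tangent to RT there, BR ⟂ RT, with radius 4.6, so the center B sits 4.6 in from both sides at B = (-51.000, -43.700). Then |GB| = |B − G| = 67.162.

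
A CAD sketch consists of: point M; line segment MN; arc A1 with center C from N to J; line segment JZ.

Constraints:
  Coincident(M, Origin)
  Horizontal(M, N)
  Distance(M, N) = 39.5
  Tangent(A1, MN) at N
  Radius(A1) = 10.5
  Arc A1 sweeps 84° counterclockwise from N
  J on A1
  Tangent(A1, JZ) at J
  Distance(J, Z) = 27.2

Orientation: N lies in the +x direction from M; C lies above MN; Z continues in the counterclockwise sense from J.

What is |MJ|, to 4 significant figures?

50.82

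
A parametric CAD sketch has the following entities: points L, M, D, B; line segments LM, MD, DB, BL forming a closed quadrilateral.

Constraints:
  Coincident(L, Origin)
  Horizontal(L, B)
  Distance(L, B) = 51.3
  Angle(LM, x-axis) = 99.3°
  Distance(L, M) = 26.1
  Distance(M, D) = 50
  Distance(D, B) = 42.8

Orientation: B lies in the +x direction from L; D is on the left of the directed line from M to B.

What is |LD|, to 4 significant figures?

60.16

Checks: |LB| = 51.30 ✓; |LM| = 26.10 ✓; |MD| = 50.00 ✓; |DB| = 42.80 ✓.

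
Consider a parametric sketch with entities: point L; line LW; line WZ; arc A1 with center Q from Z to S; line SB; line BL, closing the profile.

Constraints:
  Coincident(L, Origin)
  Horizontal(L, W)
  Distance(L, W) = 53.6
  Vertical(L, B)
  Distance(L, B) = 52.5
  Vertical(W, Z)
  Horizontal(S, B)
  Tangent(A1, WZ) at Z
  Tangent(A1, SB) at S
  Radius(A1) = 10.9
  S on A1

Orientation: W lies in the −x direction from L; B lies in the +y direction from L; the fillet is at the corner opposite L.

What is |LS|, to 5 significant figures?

67.672

L is at the origin; LW is horizontal with |LW| = 53.6 and W on the −x side, so W = (-53.600, 0.0000). LB is vertical with |LB| = 52.5 and B on the +y side, so B = (0.0000, 52.500). The virtual corner opposite L is at (-53.600, 52.500). A1 meets WZ tangentially, so QZ is at right angles to WZ and the tangent condition forces QS to be normal to SB, with radius 10.9, so the center Q sits 10.9 in from both sides at Q = (-42.700, 41.600). That places the tangent points at Z = (-53.600, 41.600) on WZ and S = (-42.700, 52.500) on SB. Then |LS| = |S − L| = 67.672.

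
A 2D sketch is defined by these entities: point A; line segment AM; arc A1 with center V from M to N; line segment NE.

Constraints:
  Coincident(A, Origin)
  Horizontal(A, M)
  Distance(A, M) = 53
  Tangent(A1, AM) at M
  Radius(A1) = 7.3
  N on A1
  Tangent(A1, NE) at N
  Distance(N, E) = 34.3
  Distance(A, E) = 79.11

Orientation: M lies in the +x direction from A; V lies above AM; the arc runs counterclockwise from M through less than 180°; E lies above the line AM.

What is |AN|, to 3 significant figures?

60.3

A is at the origin; AM is horizontal with |AM| = 53.0 and M on the +x side, so M = (53.0, 0.00). A1 meets AM tangentially, so VM is at right angles to AM, so V = M + (0, 7.3) = (53.0, 7.30). Since VN ⟂ NE (tangency), |VE| = √(7.3² + 34.3²) = 35.1 regardless of where N sits on A1. So E lies on both circle(A, 79.11) and circle(V, 35.1); the above-AM intersection is E = (69.1, 38.4). N is the foot of the tangent from E: N = (60.0, 5.36).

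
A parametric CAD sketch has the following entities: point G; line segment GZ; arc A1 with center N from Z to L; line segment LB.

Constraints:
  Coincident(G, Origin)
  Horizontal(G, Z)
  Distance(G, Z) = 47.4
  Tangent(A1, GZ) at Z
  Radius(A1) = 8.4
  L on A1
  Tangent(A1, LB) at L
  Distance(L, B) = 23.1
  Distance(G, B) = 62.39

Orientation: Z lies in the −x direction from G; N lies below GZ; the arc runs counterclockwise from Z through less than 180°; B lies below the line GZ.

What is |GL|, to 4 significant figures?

56.52

G is at the origin; GZ is horizontal with |GZ| = 47.4 and Z on the −x side, so Z = (-47.40, 0.000). A1 meets GZ tangentially, so NZ is at right angles to GZ, so N = Z + (0, -8.4) = (-47.40, -8.400). Since NL ⟂ LB (tangency), |NB| = √(8.4² + 23.1²) = 24.58 regardless of where L sits on A1. So B lies on both circle(G, 62.39) and circle(N, 24.58); the below-GZ intersection is B = (-53.42, -32.23). L is the foot of the tangent from B: L = (-55.76, -9.250).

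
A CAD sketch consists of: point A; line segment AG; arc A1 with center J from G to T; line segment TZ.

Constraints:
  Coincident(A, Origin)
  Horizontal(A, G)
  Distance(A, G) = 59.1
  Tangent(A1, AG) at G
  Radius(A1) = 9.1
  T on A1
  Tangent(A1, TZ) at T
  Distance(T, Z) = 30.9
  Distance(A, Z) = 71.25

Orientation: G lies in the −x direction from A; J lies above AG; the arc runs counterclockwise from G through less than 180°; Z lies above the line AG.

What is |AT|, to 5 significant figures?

51.566

A is at the origin; AG is horizontal with |AG| = 59.1 and G on the −x side, so G = (-59.100, 0.0000). A1 meets AG tangentially, so JG is at right angles to AG, so J = G + (0, 9.1) = (-59.100, 9.1000). Since JT ⟂ TZ (tangency), |JZ| = √(9.1² + 30.9²) = 32.212 regardless of where T sits on A1. So Z lies on both circle(A, 71.25) and circle(J, 32.212); the above-AG intersection is Z = (-58.062, 41.295). T is the foot of the tangent from Z: T = (-50.292, 11.388).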